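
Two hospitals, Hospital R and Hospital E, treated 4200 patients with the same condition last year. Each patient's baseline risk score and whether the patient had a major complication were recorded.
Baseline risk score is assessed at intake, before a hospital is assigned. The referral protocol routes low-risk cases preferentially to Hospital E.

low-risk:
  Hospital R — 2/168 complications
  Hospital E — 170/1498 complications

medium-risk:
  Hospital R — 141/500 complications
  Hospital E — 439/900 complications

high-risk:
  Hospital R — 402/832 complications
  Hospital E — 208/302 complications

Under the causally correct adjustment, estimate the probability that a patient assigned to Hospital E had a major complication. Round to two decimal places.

Within every baseline risk score level Hospital R has the lower rate, yet pooled Hospital E does — Simpson's reversal.
Baseline risk score is set before the hospital has any effect — it is not caused by the hospital — and it independently drives the outcome. That makes it a confounder, so the causal comparison is within baseline risk score levels.
Standardising Hospital E to the population baseline risk score mix: 0.397·170/1498 + 0.333·439/900 + 0.270·208/302 = 0.394.

0.39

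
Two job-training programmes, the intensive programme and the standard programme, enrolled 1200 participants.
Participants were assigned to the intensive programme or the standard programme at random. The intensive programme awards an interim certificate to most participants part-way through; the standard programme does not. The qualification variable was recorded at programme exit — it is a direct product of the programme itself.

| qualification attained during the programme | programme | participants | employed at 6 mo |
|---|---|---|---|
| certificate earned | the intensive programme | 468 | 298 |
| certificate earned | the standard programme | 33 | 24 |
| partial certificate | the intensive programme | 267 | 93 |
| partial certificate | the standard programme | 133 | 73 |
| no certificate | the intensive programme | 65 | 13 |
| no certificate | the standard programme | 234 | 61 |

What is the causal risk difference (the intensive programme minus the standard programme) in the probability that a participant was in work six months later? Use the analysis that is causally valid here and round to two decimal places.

Because the programme influences qualification attained during the programme, qualification attained during the programme is a post-treatment mediator, not a confounder. Stratifying on it would bias the estimate; the causal effect is the crude pooled difference.
The causal difference is the pooled difference: 0.505 − 0.395 = +0.110.

+0.11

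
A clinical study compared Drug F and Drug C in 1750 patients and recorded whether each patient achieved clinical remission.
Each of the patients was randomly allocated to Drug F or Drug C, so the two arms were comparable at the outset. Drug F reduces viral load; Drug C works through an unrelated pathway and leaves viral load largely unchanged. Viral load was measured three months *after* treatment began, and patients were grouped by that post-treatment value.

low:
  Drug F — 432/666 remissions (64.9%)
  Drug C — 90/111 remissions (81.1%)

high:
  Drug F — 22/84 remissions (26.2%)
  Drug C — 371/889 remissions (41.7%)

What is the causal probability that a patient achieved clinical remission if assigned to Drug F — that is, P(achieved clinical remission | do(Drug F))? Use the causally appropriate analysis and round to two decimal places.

0.61

Drug C is higher inside every viral load stratum but Drug F is higher in aggregate. Whether to stratify depends on how viral load relates to the drug.
Viral load is recorded after the drug and is itself shifted by it — it sits on the causal path from drug to outcome. Conditioning on a mediator would strip out part of the effect we want; the pooled comparison gives the total causal effect.
So P(outcome | do(Drug F)) is just the pooled rate for Drug F: 454/750 = 0.605.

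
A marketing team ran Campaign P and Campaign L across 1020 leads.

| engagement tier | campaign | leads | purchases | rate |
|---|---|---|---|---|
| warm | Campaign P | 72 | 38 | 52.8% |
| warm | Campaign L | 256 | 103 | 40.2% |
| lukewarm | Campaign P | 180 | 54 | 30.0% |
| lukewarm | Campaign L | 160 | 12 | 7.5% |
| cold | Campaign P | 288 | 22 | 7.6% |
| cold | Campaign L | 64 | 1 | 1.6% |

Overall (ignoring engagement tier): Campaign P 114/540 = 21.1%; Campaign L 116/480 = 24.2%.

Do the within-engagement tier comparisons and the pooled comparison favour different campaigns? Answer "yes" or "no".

Within each engagement tier level (warm 52.8% vs 40.2%; lukewarm 30.0% vs 7.5%; cold 7.6% vs 1.6%), Campaign P has the higher rate every time. Pooled: 21.1% vs 24.2% — Campaign L has the higher rate overall. The two comparisons disagree.

yes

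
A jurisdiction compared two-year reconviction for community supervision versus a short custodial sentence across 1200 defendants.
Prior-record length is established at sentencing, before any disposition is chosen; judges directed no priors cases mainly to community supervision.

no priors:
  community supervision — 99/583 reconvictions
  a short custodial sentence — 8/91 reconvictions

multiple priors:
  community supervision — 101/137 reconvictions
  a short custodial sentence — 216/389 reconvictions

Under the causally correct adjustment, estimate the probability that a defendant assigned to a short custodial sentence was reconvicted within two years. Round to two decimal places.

The prior-record length-specific comparison favours a short custodial sentence throughout, but the pooled figures favour community supervision. The question is whether to condition on prior-record length.
Prior-record length is set before the disposition has any effect — it is not caused by the disposition — and it independently drives the outcome. That makes it a confounder, so the causal comparison is within prior-record length levels.
Standardising a short custodial sentence to the population prior-record length mix: 0.562·8/91 + 0.438·216/389 = 0.293.

0.29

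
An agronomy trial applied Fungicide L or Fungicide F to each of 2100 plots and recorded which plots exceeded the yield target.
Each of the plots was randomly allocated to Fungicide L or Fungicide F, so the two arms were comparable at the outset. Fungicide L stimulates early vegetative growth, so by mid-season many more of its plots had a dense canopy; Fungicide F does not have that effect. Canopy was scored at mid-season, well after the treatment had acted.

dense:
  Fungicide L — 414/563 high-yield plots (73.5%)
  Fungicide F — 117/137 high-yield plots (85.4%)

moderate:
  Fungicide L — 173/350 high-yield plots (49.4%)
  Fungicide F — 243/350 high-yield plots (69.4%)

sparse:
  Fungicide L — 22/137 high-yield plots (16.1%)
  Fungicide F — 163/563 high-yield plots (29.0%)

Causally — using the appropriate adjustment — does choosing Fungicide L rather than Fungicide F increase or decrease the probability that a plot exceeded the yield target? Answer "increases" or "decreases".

increases

Fungicide F is higher inside every mid-season canopy stratum but Fungicide L is higher in aggregate. Whether to stratify depends on how mid-season canopy relates to the fungicide.
Mid-season canopy lies on the pathway fungicide → mid-season canopy → outcome, so adjusting for it blocks the indirect effect. For the total causal effect of fungicide, use the unadjusted pooled rates.
Pooled: Fungicide L 58.0% vs Fungicide F 49.8%; Fungicide L is higher overall.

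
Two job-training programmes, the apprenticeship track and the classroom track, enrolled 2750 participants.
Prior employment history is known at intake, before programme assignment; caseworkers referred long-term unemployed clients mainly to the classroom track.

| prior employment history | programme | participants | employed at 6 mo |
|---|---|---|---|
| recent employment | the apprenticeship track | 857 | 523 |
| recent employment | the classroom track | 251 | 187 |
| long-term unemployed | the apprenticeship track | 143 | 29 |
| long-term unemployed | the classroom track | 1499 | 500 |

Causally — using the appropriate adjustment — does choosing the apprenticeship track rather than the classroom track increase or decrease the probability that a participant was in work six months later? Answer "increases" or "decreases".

decreases

The imbalance in prior employment history arose from how participants were allocated, not from anything the programme did; and prior employment history independently affects the outcome. The pooled gap is confounded — condition on prior employment history.
Within each level — recent employment: 61.0% vs 74.5%; long-term unemployed: 20.3% vs 33.4% — the classroom track is higher every time.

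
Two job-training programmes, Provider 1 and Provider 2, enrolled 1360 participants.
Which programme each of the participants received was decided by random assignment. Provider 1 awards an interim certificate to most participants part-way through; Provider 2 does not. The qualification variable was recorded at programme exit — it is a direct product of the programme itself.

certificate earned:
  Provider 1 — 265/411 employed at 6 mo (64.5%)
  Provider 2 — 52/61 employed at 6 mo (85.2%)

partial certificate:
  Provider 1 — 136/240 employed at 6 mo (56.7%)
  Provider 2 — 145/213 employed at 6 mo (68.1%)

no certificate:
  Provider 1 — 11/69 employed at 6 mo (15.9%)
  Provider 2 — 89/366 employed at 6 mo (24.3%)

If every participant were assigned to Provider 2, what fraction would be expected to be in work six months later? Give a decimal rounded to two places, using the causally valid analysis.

Qualification attained during the programme lies on the pathway programme → qualification attained during the programme → outcome, so adjusting for it blocks the indirect effect. For the total causal effect of programme, use the unadjusted pooled rates.
So P(outcome | do(Provider 2)) is just the pooled rate for Provider 2: 286/640 = 0.447.

0.45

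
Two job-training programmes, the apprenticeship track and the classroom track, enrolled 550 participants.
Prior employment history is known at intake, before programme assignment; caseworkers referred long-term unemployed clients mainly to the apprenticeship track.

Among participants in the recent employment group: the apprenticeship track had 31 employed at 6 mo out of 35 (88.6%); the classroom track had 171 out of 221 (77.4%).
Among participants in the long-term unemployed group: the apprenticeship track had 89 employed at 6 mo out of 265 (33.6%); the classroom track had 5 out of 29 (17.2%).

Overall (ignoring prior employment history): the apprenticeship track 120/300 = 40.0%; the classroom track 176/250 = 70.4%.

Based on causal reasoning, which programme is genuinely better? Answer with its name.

The imbalance in prior employment history arose from how participants were allocated, not from anything the programme did; and prior employment history independently affects the outcome. The pooled gap is confounded — condition on prior employment history.
Within each level — recent employment: 88.6% vs 77.4%; long-term unemployed: 33.6% vs 17.2% — the apprenticeship track is higher every time.

the apprenticeship track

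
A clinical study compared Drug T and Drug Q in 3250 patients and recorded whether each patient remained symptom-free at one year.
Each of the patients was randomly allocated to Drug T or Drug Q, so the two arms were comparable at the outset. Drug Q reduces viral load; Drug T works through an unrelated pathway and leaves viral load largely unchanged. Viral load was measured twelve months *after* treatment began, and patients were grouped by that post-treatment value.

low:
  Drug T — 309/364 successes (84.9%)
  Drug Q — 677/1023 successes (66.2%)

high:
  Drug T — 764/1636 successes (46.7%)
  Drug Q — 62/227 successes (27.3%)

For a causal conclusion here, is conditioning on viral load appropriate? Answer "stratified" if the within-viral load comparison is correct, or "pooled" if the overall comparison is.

The stratified and pooled comparisons disagree (Drug T wins within each viral load; Drug Q wins overall), so the answer turns on the causal role of viral load.
Because the drug influences viral load, viral load is a post-treatment mediator, not a confounder. Stratifying on it would bias the estimate; the causal effect is the crude pooled difference.
Pooled: Drug T 53.6% vs Drug Q 59.1%; Drug Q is higher overall.

pooled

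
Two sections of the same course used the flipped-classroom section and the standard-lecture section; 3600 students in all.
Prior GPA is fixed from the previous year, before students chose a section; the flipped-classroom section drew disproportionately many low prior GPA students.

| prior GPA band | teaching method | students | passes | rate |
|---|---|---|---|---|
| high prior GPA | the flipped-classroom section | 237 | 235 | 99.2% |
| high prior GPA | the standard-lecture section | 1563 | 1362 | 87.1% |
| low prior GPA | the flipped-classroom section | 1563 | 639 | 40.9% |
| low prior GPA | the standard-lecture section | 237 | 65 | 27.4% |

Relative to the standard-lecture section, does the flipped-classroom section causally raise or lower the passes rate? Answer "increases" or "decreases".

increases

Prior GPA band is set before the teaching method has any effect — it is not caused by the teaching method — and it independently drives the outcome. That makes it a confounder, so the causal comparison is within prior GPA band levels.
Within each level — high prior GPA: 99.2% vs 87.1%; low prior GPA: 40.9% vs 27.4% — the flipped-classroom section is higher every time.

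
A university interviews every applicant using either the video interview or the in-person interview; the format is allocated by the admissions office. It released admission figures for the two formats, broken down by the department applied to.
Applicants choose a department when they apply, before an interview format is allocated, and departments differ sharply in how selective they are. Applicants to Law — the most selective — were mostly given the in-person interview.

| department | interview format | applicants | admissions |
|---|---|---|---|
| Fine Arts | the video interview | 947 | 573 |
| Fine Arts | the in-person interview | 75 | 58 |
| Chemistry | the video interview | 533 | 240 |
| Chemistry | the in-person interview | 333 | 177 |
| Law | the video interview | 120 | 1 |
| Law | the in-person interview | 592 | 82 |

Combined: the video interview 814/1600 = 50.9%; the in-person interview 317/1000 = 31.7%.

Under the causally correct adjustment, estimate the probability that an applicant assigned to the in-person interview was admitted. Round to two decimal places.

0.52

the in-person interview is higher inside every department stratum but the video interview is higher in aggregate. Whether to stratify depends on how department relates to the interview format.
The imbalance in department arose from how applicants were allocated, not from anything the interview format did; and department independently affects the outcome. The pooled gap is confounded — condition on department.
Standardising the in-person interview to the population department mix: 0.393·58/75 + 0.333·177/333 + 0.274·82/592 = 0.519.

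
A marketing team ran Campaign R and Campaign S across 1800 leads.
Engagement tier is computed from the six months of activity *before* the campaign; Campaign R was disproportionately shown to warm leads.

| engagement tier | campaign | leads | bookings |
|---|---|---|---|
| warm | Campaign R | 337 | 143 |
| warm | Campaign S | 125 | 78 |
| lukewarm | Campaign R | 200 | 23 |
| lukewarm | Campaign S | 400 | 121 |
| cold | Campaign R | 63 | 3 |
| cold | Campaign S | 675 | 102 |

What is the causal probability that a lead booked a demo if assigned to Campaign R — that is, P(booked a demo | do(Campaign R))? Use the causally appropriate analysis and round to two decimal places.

The engagement tier-specific comparison favours Campaign S throughout, but the pooled figures favour Campaign R. The question is whether to condition on engagement tier.
Engagement tier satisfies the back-door criterion: it is not a descendant of the campaign, and it blocks the spurious path from campaign to outcome. Adjusting for it (i.e., using the within-engagement tier rates) gives the causal effect.
Standardising Campaign R to the population engagement tier mix: 0.257·143/337 + 0.333·23/200 + 0.410·3/63 = 0.167.

0.17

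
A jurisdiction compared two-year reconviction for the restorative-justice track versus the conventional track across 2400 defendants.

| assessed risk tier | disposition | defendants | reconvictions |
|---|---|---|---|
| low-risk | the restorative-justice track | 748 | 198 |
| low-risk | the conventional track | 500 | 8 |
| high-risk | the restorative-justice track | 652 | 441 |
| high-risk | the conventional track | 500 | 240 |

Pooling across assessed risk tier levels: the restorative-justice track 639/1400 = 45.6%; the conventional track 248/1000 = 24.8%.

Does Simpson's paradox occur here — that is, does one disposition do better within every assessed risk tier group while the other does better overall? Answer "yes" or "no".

no

Within each assessed risk tier level (low-risk 26.5% vs 1.6%; high-risk 67.6% vs 48.0%), the conventional track has the lower rate every time. Pooled: 45.6% vs 24.8% — the conventional track has the lower rate overall. They agree.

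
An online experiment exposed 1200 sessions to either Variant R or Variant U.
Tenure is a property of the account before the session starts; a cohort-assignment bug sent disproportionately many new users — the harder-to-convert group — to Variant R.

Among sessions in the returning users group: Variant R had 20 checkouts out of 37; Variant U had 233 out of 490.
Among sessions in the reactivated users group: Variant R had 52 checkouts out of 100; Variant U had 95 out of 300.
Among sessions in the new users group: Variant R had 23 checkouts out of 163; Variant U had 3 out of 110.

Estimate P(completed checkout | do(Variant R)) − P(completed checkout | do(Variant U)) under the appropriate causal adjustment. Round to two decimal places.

Variant R is higher inside every user tenure stratum but Variant U is higher in aggregate. Whether to stratify depends on how user tenure relates to the variant.
User tenure satisfies the back-door criterion: it is not a descendant of the variant, and it blocks the spurious path from variant to outcome. Adjusting for it (i.e., using the within-user tenure rates) gives the causal effect.
Adjusting over the population distribution of user tenure: 0.439·(0.541−0.476) + 0.333·(0.520−0.317) + 0.228·(0.141−0.027) = +0.122.

+0.12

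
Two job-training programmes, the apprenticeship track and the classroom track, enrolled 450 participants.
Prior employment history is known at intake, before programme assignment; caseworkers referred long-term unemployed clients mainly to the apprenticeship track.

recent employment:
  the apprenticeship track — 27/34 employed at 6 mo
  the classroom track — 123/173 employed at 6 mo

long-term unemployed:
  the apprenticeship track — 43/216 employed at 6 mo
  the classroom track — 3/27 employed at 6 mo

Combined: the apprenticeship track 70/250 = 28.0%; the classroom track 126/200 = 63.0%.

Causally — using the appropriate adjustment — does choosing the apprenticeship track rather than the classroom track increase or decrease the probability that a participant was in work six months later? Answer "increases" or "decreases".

Within every prior employment history level the apprenticeship track has the higher rate, yet pooled the classroom track does — Simpson's reversal.
Since prior employment history is a pre-existing factor (not a product of the programme) and it affects the outcome on its own, it is a confounder. The stratified rates, not the pooled rate, identify the causal effect.
Within each level — recent employment: 79.4% vs 71.1%; long-term unemployed: 19.9% vs 11.1% — the apprenticeship track is higher every time.

increases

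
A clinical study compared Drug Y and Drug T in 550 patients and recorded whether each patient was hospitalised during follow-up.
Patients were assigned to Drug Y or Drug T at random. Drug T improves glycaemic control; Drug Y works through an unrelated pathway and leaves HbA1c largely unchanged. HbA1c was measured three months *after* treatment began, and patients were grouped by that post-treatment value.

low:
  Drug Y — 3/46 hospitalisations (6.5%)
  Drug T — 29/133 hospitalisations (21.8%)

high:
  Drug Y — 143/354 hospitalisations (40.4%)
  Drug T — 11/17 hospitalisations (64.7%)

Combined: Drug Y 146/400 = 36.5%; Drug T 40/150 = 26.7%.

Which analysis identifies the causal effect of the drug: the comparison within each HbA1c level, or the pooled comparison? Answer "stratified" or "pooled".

Because the drug influences HbA1c, HbA1c is a post-treatment mediator, not a confounder. Stratifying on it would bias the estimate; the causal effect is the crude pooled difference.
Pooled: Drug Y 36.5% vs Drug T 26.7%; Drug T is lower overall.

pooled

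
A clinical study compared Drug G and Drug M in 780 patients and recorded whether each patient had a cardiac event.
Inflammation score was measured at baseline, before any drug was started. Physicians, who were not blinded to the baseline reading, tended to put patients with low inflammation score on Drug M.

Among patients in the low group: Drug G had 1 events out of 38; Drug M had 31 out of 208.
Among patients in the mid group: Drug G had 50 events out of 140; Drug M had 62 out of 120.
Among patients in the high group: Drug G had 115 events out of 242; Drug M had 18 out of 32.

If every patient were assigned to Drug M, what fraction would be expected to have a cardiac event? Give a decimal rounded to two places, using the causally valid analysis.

Within every inflammation score level Drug G has the lower rate, yet pooled Drug M does — Simpson's reversal.
Inflammation score satisfies the back-door criterion: it is not a descendant of the drug, and it blocks the spurious path from drug to outcome. Adjusting for it (i.e., using the within-inflammation score rates) gives the causal effect.
Standardising Drug M to the population inflammation score mix: 0.315·31/208 + 0.333·62/120 + 0.351·18/32 = 0.417.

0.42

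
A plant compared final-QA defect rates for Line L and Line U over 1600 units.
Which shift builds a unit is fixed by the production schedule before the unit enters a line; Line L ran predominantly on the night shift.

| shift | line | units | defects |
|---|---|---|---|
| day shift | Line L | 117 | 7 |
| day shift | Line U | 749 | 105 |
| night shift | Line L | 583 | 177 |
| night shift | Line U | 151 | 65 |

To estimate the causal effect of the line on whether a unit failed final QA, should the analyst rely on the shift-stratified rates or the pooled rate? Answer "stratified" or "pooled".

The shift-specific comparison favours Line L throughout, but the pooled figures favour Line U. The question is whether to condition on shift.
The imbalance in shift arose from how units were allocated, not from anything the line did; and shift independently affects the outcome. The pooled gap is confounded — condition on shift.
Within each level — day shift: 6.0% vs 14.0%; night shift: 30.4% vs 43.0% — Line L is lower every time.

stratified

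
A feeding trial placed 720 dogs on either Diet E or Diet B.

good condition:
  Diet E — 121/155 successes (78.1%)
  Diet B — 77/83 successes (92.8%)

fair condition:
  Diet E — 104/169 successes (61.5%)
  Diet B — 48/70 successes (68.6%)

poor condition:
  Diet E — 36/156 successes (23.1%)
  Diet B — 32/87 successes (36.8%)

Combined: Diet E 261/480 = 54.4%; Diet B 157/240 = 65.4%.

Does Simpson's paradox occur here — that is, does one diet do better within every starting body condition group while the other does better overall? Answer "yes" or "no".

no

Within each starting body condition level (good condition 78.1% vs 92.8%; fair condition 61.5% vs 68.6%; poor condition 23.1% vs 36.8%), Diet B has the higher rate every time. Pooled: 54.4% vs 65.4% — Diet B has the higher rate overall. They agree.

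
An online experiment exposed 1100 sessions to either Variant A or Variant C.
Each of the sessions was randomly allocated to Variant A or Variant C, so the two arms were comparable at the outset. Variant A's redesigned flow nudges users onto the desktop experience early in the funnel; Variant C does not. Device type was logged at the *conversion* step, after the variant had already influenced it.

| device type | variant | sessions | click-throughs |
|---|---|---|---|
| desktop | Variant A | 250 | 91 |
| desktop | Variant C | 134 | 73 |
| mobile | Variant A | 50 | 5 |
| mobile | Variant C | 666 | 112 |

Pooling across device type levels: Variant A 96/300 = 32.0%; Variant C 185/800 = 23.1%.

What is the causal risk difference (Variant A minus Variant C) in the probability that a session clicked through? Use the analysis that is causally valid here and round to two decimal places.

+0.09

The distribution of device type is itself part of what the variant does — it is an intermediate outcome. Holding it fixed would remove that part of the effect; the total effect is the pooled difference.
The causal difference is the pooled difference: 0.320 − 0.231 = +0.089.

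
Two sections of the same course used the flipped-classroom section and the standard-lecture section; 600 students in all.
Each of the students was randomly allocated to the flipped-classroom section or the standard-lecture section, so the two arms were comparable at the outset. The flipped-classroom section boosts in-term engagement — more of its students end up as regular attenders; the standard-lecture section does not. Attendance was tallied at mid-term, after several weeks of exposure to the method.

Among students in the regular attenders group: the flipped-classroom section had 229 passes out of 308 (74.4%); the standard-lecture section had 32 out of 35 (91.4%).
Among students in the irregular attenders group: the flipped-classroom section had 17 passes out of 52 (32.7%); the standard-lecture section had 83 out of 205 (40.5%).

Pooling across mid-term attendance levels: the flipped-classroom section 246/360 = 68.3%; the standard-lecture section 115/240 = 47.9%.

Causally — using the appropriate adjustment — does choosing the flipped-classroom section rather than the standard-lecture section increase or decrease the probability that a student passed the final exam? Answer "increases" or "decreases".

Mid-term attendance lies on the pathway teaching method → mid-term attendance → outcome, so adjusting for it blocks the indirect effect. For the total causal effect of teaching method, use the unadjusted pooled rates.
Pooled: the flipped-classroom section 68.3% vs the standard-lecture section 47.9%; the flipped-classroom section is higher overall.

increases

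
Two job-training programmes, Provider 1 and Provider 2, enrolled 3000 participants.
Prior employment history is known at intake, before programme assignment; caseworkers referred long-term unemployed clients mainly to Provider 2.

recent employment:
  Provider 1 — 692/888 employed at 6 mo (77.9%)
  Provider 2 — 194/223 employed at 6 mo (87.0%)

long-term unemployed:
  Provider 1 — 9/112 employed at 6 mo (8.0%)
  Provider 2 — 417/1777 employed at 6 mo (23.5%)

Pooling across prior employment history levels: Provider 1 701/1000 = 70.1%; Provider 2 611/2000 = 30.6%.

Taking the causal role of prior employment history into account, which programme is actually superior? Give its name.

The stratified and pooled comparisons disagree (Provider 2 wins within each prior employment history; Provider 1 wins overall), so the answer turns on the causal role of prior employment history.
The imbalance in prior employment history arose from how participants were allocated, not from anything the programme did; and prior employment history independently affects the outcome. The pooled gap is confounded — condition on prior employment history.
Within each level — recent employment: 77.9% vs 87.0%; long-term unemployed: 8.0% vs 23.5% — Provider 2 is higher every time.

Provider 2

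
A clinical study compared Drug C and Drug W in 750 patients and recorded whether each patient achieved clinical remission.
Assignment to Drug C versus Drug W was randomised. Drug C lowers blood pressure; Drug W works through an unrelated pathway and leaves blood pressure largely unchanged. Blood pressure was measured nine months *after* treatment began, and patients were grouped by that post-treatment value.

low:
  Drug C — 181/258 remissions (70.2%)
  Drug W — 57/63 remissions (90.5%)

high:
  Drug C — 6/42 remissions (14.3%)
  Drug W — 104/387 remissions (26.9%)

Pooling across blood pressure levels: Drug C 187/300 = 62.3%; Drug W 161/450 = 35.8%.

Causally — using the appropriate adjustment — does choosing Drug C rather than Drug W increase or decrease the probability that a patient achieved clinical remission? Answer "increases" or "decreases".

Within every blood pressure level Drug W has the higher rate, yet pooled Drug C does — Simpson's reversal.
Blood pressure is downstream of the drug. One should not condition on a consequence of treatment, so the overall rates are the right comparison.
Pooled: Drug C 62.3% vs Drug W 35.8%; Drug C is higher overall.

increases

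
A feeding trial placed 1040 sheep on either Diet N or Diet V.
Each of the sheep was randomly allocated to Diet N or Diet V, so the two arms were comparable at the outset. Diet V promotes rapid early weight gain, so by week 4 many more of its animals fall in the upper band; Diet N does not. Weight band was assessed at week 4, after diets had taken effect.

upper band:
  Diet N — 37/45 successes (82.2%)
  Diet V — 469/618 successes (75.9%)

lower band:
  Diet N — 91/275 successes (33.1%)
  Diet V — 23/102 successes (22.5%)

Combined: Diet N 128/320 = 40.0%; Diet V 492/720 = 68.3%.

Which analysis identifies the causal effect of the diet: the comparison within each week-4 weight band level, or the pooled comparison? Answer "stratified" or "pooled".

Diet N is higher inside every week-4 weight band stratum but Diet V is higher in aggregate. Whether to stratify depends on how week-4 weight band relates to the diet.
Week-4 weight band lies on the pathway diet → week-4 weight band → outcome, so adjusting for it blocks the indirect effect. For the total causal effect of diet, use the unadjusted pooled rates.
Pooled: Diet N 40.0% vs Diet V 68.3%; Diet V is higher overall.

pooled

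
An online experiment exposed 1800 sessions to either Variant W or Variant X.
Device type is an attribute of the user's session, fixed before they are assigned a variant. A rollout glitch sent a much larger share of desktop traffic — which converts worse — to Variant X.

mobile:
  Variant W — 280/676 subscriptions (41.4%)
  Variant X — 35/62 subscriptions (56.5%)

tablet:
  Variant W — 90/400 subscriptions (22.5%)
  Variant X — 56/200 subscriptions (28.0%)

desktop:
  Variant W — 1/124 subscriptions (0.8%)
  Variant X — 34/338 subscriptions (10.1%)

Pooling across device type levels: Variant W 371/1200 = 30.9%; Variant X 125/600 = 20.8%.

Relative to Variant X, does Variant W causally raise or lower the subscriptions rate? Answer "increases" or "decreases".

decreases

Nothing the variant does changes device type; the imbalance is an allocation artefact. With device type also predicting the outcome, the pooled figure is confounded, and the within-stratum comparison is the causal one.
Within each level — mobile: 41.4% vs 56.5%; tablet: 22.5% vs 28.0%; desktop: 0.8% vs 10.1% — Variant X is higher every time.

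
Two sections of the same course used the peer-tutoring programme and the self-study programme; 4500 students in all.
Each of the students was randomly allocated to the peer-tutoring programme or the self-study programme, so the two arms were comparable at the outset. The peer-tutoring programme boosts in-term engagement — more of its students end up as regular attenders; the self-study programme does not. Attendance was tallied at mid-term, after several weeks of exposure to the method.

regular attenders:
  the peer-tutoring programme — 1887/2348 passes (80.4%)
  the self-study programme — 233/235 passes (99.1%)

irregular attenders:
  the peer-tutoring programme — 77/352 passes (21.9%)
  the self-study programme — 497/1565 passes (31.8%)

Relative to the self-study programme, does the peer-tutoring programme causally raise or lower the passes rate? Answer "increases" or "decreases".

increases

Mid-term attendance is recorded after the teaching method and is itself shifted by it — it sits on the causal path from teaching method to outcome. Conditioning on a mediator would strip out part of the effect we want; the pooled comparison gives the total causal effect.
Pooled: the peer-tutoring programme 72.7% vs the self-study programme 40.6%; the peer-tutoring programme is higher overall.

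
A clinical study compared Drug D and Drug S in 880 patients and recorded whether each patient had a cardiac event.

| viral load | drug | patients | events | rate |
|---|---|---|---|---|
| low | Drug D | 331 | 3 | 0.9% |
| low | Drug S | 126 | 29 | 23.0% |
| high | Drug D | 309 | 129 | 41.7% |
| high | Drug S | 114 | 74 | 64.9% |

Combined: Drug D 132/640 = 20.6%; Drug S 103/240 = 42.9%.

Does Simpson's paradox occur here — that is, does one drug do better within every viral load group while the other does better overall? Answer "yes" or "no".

Within each viral load level (low 0.9% vs 23.0%; high 41.7% vs 64.9%), Drug D has the lower rate every time. Pooled: 20.6% vs 42.9% — Drug D has the lower rate overall. They agree.

no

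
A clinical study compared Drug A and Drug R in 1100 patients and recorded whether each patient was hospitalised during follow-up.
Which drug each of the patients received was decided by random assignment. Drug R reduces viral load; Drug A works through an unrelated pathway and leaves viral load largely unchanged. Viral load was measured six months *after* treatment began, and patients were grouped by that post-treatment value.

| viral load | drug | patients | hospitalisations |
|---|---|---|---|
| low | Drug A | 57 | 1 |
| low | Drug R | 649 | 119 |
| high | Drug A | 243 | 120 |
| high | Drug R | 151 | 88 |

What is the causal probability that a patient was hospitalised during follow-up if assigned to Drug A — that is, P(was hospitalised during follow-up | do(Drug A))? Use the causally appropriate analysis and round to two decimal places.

0.40

Viral load lies on the pathway drug → viral load → outcome, so adjusting for it blocks the indirect effect. For the total causal effect of drug, use the unadjusted pooled rates.
So P(outcome | do(Drug A)) is just the pooled rate for Drug A: 121/300 = 0.403.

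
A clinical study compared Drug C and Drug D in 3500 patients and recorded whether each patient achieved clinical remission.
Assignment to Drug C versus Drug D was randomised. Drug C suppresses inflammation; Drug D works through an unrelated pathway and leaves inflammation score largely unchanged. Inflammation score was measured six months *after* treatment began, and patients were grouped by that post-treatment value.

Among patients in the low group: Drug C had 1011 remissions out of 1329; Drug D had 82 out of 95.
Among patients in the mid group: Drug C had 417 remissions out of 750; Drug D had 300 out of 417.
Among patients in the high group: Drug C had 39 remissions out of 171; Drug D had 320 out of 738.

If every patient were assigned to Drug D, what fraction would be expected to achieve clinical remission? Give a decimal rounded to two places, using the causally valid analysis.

0.56

The stratified and pooled comparisons disagree (Drug D wins within each inflammation score; Drug C wins overall), so the answer turns on the causal role of inflammation score.
Inflammation score is recorded after the drug and is itself shifted by it — it sits on the causal path from drug to outcome. Conditioning on a mediator would strip out part of the effect we want; the pooled comparison gives the total causal effect.
So P(outcome | do(Drug D)) is just the pooled rate for Drug D: 702/1250 = 0.562.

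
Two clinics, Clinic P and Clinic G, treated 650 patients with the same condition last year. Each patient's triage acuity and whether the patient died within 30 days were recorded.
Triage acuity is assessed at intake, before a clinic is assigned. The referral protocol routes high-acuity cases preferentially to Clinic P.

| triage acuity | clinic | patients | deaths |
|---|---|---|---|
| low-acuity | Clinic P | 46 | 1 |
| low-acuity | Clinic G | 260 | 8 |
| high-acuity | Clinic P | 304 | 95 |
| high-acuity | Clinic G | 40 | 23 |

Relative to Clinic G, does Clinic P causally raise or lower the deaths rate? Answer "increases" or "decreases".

Triage acuity is set before the clinic has any effect — it is not caused by the clinic — and it independently drives the outcome. That makes it a confounder, so the causal comparison is within triage acuity levels.
Within each level — low-acuity: 2.2% vs 3.1%; high-acuity: 31.2% vs 57.5% — Clinic P is lower every time.

decreases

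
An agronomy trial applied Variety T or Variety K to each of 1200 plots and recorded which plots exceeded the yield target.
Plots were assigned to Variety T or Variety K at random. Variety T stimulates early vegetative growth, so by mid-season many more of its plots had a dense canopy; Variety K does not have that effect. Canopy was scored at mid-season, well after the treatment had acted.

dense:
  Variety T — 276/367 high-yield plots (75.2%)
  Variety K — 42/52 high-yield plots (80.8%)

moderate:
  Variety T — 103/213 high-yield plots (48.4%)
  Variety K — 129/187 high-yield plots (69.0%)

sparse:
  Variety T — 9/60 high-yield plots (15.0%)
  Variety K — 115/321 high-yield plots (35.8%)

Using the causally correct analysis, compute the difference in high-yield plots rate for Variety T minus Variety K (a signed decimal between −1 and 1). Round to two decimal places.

Variety K is higher inside every mid-season canopy stratum but Variety T is higher in aggregate. Whether to stratify depends on how mid-season canopy relates to the variety.
Because the variety influences mid-season canopy, mid-season canopy is a post-treatment mediator, not a confounder. Stratifying on it would bias the estimate; the causal effect is the crude pooled difference.
The causal difference is the pooled difference: 0.606 − 0.511 = +0.096.

+0.10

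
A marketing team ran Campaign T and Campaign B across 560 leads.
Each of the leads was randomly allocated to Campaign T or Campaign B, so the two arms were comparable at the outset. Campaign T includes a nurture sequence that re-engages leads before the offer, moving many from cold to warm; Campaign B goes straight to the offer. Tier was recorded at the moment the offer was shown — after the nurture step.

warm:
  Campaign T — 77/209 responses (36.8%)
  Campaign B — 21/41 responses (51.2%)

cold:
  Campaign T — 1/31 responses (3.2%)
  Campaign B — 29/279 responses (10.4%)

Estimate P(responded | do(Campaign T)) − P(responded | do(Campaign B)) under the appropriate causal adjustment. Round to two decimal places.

+0.17

The stratified and pooled comparisons disagree (Campaign B wins within each engagement tier; Campaign T wins overall), so the answer turns on the causal role of engagement tier.
Engagement tier is recorded after the campaign and is itself shifted by it — it sits on the causal path from campaign to outcome. Conditioning on a mediator would strip out part of the effect we want; the pooled comparison gives the total causal effect.
The causal difference is the pooled difference: 0.325 − 0.156 = +0.169.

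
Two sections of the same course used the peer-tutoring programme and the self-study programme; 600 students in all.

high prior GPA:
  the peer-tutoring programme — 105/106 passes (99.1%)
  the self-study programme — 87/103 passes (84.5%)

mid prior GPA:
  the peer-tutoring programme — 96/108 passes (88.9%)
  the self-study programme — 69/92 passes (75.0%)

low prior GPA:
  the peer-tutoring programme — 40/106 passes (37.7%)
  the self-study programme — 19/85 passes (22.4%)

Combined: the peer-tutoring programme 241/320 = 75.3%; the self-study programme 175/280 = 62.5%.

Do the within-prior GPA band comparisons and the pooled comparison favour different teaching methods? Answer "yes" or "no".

no

Within each prior GPA band level (high prior GPA 99.1% vs 84.5%; mid prior GPA 88.9% vs 75.0%; low prior GPA 37.7% vs 22.4%), the peer-tutoring programme has the higher rate every time. Pooled: 75.3% vs 62.5% — the peer-tutoring programme has the higher rate overall. They agree.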